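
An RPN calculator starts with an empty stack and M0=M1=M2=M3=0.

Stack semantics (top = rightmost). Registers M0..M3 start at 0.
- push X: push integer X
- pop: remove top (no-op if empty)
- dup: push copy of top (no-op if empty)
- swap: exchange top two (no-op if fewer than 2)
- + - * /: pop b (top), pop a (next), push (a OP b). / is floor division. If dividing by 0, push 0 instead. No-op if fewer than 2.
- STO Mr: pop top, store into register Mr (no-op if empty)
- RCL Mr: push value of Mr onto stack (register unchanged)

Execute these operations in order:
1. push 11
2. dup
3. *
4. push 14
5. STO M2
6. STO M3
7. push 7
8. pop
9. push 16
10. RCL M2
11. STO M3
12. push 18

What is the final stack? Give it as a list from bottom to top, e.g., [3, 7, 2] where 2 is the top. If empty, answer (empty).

After op 1 (push 11): stack=[11] mem=[0,0,0,0]
After op 2 (dup): stack=[11,11] mem=[0,0,0,0]
After op 3 (*): stack=[121] mem=[0,0,0,0]
After op 4 (push 14): stack=[121,14] mem=[0,0,0,0]
After op 5 (STO M2): stack=[121] mem=[0,0,14,0]
After op 6 (STO M3): stack=[empty] mem=[0,0,14,121]
After op 7 (push 7): stack=[7] mem=[0,0,14,121]
After op 8 (pop): stack=[empty] mem=[0,0,14,121]
After op 9 (push 16): stack=[16] mem=[0,0,14,121]
After op 10 (RCL M2): stack=[16,14] mem=[0,0,14,121]
After op 11 (STO M3): stack=[16] mem=[0,0,14,14]
After op 12 (push 18): stack=[16,18] mem=[0,0,14,14]

Answer: [16, 18]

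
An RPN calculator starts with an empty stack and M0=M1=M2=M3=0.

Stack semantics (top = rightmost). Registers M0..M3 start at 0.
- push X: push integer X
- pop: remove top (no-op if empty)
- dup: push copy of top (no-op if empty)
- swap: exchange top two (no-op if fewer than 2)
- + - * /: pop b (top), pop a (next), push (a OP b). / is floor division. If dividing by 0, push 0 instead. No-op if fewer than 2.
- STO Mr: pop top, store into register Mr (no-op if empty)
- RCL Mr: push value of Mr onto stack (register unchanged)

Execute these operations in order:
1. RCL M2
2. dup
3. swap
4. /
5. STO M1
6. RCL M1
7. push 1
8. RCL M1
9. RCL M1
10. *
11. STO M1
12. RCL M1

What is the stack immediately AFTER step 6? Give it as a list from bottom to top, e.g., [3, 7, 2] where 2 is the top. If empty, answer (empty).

After op 1 (RCL M2): stack=[0] mem=[0,0,0,0]
After op 2 (dup): stack=[0,0] mem=[0,0,0,0]
After op 3 (swap): stack=[0,0] mem=[0,0,0,0]
After op 4 (/): stack=[0] mem=[0,0,0,0]
After op 5 (STO M1): stack=[empty] mem=[0,0,0,0]
After op 6 (RCL M1): stack=[0] mem=[0,0,0,0]

[0]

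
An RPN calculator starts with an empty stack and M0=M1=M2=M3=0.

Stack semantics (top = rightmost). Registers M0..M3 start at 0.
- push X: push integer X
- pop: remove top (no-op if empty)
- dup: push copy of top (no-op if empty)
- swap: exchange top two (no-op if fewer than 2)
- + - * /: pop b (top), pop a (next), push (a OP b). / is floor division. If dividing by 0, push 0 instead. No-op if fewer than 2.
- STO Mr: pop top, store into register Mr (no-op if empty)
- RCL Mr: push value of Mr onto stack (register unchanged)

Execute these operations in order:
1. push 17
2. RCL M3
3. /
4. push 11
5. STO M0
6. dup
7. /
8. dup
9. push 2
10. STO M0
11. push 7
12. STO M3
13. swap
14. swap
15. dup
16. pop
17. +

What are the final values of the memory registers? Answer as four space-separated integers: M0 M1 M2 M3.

Answer: 2 0 0 7

Derivation:
After op 1 (push 17): stack=[17] mem=[0,0,0,0]
After op 2 (RCL M3): stack=[17,0] mem=[0,0,0,0]
After op 3 (/): stack=[0] mem=[0,0,0,0]
After op 4 (push 11): stack=[0,11] mem=[0,0,0,0]
After op 5 (STO M0): stack=[0] mem=[11,0,0,0]
After op 6 (dup): stack=[0,0] mem=[11,0,0,0]
After op 7 (/): stack=[0] mem=[11,0,0,0]
After op 8 (dup): stack=[0,0] mem=[11,0,0,0]
After op 9 (push 2): stack=[0,0,2] mem=[11,0,0,0]
After op 10 (STO M0): stack=[0,0] mem=[2,0,0,0]
After op 11 (push 7): stack=[0,0,7] mem=[2,0,0,0]
After op 12 (STO M3): stack=[0,0] mem=[2,0,0,7]
After op 13 (swap): stack=[0,0] mem=[2,0,0,7]
After op 14 (swap): stack=[0,0] mem=[2,0,0,7]
After op 15 (dup): stack=[0,0,0] mem=[2,0,0,7]
After op 16 (pop): stack=[0,0] mem=[2,0,0,7]
After op 17 (+): stack=[0] mem=[2,0,0,7]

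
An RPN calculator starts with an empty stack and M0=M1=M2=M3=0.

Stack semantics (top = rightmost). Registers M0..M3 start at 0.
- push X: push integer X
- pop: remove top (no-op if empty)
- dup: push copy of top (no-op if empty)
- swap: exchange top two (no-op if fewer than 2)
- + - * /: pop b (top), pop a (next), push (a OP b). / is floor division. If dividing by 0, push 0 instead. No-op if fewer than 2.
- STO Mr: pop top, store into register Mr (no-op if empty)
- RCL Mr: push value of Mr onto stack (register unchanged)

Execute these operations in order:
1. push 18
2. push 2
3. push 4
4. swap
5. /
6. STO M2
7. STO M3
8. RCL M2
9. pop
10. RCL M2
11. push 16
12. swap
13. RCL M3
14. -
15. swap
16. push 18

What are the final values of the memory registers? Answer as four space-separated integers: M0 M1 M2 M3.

Answer: 0 0 2 18

Derivation:
After op 1 (push 18): stack=[18] mem=[0,0,0,0]
After op 2 (push 2): stack=[18,2] mem=[0,0,0,0]
After op 3 (push 4): stack=[18,2,4] mem=[0,0,0,0]
After op 4 (swap): stack=[18,4,2] mem=[0,0,0,0]
After op 5 (/): stack=[18,2] mem=[0,0,0,0]
After op 6 (STO M2): stack=[18] mem=[0,0,2,0]
After op 7 (STO M3): stack=[empty] mem=[0,0,2,18]
After op 8 (RCL M2): stack=[2] mem=[0,0,2,18]
After op 9 (pop): stack=[empty] mem=[0,0,2,18]
After op 10 (RCL M2): stack=[2] mem=[0,0,2,18]
After op 11 (push 16): stack=[2,16] mem=[0,0,2,18]
After op 12 (swap): stack=[16,2] mem=[0,0,2,18]
After op 13 (RCL M3): stack=[16,2,18] mem=[0,0,2,18]
After op 14 (-): stack=[16,-16] mem=[0,0,2,18]
After op 15 (swap): stack=[-16,16] mem=[0,0,2,18]
After op 16 (push 18): stack=[-16,16,18] mem=[0,0,2,18]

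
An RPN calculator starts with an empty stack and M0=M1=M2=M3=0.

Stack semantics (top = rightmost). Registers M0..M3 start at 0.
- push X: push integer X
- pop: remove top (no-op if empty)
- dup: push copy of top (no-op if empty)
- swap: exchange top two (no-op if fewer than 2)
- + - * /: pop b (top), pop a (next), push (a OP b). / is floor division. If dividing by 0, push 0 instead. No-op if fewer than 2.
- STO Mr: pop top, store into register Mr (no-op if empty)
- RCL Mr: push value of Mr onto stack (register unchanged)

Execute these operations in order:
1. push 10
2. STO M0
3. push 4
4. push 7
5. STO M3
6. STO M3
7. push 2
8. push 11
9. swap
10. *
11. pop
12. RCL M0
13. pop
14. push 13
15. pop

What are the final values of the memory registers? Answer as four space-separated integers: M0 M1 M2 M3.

Answer: 10 0 0 4

Derivation:
After op 1 (push 10): stack=[10] mem=[0,0,0,0]
After op 2 (STO M0): stack=[empty] mem=[10,0,0,0]
After op 3 (push 4): stack=[4] mem=[10,0,0,0]
After op 4 (push 7): stack=[4,7] mem=[10,0,0,0]
After op 5 (STO M3): stack=[4] mem=[10,0,0,7]
After op 6 (STO M3): stack=[empty] mem=[10,0,0,4]
After op 7 (push 2): stack=[2] mem=[10,0,0,4]
After op 8 (push 11): stack=[2,11] mem=[10,0,0,4]
After op 9 (swap): stack=[11,2] mem=[10,0,0,4]
After op 10 (*): stack=[22] mem=[10,0,0,4]
After op 11 (pop): stack=[empty] mem=[10,0,0,4]
After op 12 (RCL M0): stack=[10] mem=[10,0,0,4]
After op 13 (pop): stack=[empty] mem=[10,0,0,4]
After op 14 (push 13): stack=[13] mem=[10,0,0,4]
After op 15 (pop): stack=[empty] mem=[10,0,0,4]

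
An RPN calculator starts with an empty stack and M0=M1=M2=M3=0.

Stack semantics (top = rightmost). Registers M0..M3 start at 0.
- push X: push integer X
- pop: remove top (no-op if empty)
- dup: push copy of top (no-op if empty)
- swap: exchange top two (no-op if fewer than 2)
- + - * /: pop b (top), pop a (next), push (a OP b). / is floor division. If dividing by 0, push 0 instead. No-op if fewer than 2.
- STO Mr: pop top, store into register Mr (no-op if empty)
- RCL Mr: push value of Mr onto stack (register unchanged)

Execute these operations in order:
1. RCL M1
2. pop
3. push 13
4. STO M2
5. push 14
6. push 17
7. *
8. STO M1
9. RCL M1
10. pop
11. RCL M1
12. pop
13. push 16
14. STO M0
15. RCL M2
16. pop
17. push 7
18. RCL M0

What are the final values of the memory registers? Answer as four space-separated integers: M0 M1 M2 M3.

After op 1 (RCL M1): stack=[0] mem=[0,0,0,0]
After op 2 (pop): stack=[empty] mem=[0,0,0,0]
After op 3 (push 13): stack=[13] mem=[0,0,0,0]
After op 4 (STO M2): stack=[empty] mem=[0,0,13,0]
After op 5 (push 14): stack=[14] mem=[0,0,13,0]
After op 6 (push 17): stack=[14,17] mem=[0,0,13,0]
After op 7 (*): stack=[238] mem=[0,0,13,0]
After op 8 (STO M1): stack=[empty] mem=[0,238,13,0]
After op 9 (RCL M1): stack=[238] mem=[0,238,13,0]
After op 10 (pop): stack=[empty] mem=[0,238,13,0]
After op 11 (RCL M1): stack=[238] mem=[0,238,13,0]
After op 12 (pop): stack=[empty] mem=[0,238,13,0]
After op 13 (push 16): stack=[16] mem=[0,238,13,0]
After op 14 (STO M0): stack=[empty] mem=[16,238,13,0]
After op 15 (RCL M2): stack=[13] mem=[16,238,13,0]
After op 16 (pop): stack=[empty] mem=[16,238,13,0]
After op 17 (push 7): stack=[7] mem=[16,238,13,0]
After op 18 (RCL M0): stack=[7,16] mem=[16,238,13,0]

Answer: 16 238 13 0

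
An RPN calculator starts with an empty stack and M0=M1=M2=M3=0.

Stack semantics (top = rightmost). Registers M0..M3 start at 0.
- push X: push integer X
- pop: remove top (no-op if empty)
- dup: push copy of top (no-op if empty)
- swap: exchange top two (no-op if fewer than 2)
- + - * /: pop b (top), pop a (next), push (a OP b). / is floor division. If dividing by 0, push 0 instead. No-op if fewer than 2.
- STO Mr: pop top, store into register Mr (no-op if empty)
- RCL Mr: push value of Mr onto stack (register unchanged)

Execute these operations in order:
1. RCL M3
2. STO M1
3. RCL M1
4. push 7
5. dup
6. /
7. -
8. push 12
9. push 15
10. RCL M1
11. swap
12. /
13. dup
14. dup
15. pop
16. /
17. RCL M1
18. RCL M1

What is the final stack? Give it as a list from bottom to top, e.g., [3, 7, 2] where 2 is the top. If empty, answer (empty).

Answer: [-1, 12, 0, 0, 0]

Derivation:
After op 1 (RCL M3): stack=[0] mem=[0,0,0,0]
After op 2 (STO M1): stack=[empty] mem=[0,0,0,0]
After op 3 (RCL M1): stack=[0] mem=[0,0,0,0]
After op 4 (push 7): stack=[0,7] mem=[0,0,0,0]
After op 5 (dup): stack=[0,7,7] mem=[0,0,0,0]
After op 6 (/): stack=[0,1] mem=[0,0,0,0]
After op 7 (-): stack=[-1] mem=[0,0,0,0]
After op 8 (push 12): stack=[-1,12] mem=[0,0,0,0]
After op 9 (push 15): stack=[-1,12,15] mem=[0,0,0,0]
After op 10 (RCL M1): stack=[-1,12,15,0] mem=[0,0,0,0]
After op 11 (swap): stack=[-1,12,0,15] mem=[0,0,0,0]
After op 12 (/): stack=[-1,12,0] mem=[0,0,0,0]
After op 13 (dup): stack=[-1,12,0,0] mem=[0,0,0,0]
After op 14 (dup): stack=[-1,12,0,0,0] mem=[0,0,0,0]
After op 15 (pop): stack=[-1,12,0,0] mem=[0,0,0,0]
After op 16 (/): stack=[-1,12,0] mem=[0,0,0,0]
After op 17 (RCL M1): stack=[-1,12,0,0] mem=[0,0,0,0]
After op 18 (RCL M1): stack=[-1,12,0,0,0] mem=[0,0,0,0]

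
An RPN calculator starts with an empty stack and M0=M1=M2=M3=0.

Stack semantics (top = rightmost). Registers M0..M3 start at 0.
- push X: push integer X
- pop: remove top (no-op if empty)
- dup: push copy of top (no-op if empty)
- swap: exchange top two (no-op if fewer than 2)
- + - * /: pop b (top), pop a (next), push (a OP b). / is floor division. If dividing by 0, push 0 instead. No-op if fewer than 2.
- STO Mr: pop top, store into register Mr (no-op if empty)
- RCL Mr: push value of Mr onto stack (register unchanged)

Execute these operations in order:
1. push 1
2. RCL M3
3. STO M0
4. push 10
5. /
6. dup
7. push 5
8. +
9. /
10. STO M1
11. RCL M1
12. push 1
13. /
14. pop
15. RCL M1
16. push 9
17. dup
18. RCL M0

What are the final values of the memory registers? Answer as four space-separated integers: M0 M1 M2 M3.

Answer: 0 0 0 0

Derivation:
After op 1 (push 1): stack=[1] mem=[0,0,0,0]
After op 2 (RCL M3): stack=[1,0] mem=[0,0,0,0]
After op 3 (STO M0): stack=[1] mem=[0,0,0,0]
After op 4 (push 10): stack=[1,10] mem=[0,0,0,0]
After op 5 (/): stack=[0] mem=[0,0,0,0]
After op 6 (dup): stack=[0,0] mem=[0,0,0,0]
After op 7 (push 5): stack=[0,0,5] mem=[0,0,0,0]
After op 8 (+): stack=[0,5] mem=[0,0,0,0]
After op 9 (/): stack=[0] mem=[0,0,0,0]
After op 10 (STO M1): stack=[empty] mem=[0,0,0,0]
After op 11 (RCL M1): stack=[0] mem=[0,0,0,0]
After op 12 (push 1): stack=[0,1] mem=[0,0,0,0]
After op 13 (/): stack=[0] mem=[0,0,0,0]
After op 14 (pop): stack=[empty] mem=[0,0,0,0]
After op 15 (RCL M1): stack=[0] mem=[0,0,0,0]
After op 16 (push 9): stack=[0,9] mem=[0,0,0,0]
After op 17 (dup): stack=[0,9,9] mem=[0,0,0,0]
After op 18 (RCL M0): stack=[0,9,9,0] mem=[0,0,0,0]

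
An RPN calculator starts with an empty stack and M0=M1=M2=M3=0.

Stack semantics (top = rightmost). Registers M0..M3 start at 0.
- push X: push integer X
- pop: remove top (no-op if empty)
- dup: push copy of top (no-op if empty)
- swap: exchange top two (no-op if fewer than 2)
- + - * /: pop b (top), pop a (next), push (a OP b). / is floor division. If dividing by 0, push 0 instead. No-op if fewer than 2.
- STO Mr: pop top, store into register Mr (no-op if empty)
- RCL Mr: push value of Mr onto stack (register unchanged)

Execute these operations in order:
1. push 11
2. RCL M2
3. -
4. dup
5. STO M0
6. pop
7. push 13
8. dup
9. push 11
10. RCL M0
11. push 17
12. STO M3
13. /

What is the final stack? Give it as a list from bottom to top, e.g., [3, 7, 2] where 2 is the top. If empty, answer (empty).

After op 1 (push 11): stack=[11] mem=[0,0,0,0]
After op 2 (RCL M2): stack=[11,0] mem=[0,0,0,0]
After op 3 (-): stack=[11] mem=[0,0,0,0]
After op 4 (dup): stack=[11,11] mem=[0,0,0,0]
After op 5 (STO M0): stack=[11] mem=[11,0,0,0]
After op 6 (pop): stack=[empty] mem=[11,0,0,0]
After op 7 (push 13): stack=[13] mem=[11,0,0,0]
After op 8 (dup): stack=[13,13] mem=[11,0,0,0]
After op 9 (push 11): stack=[13,13,11] mem=[11,0,0,0]
After op 10 (RCL M0): stack=[13,13,11,11] mem=[11,0,0,0]
After op 11 (push 17): stack=[13,13,11,11,17] mem=[11,0,0,0]
After op 12 (STO M3): stack=[13,13,11,11] mem=[11,0,0,17]
After op 13 (/): stack=[13,13,1] mem=[11,0,0,17]

Answer: [13, 13, 1]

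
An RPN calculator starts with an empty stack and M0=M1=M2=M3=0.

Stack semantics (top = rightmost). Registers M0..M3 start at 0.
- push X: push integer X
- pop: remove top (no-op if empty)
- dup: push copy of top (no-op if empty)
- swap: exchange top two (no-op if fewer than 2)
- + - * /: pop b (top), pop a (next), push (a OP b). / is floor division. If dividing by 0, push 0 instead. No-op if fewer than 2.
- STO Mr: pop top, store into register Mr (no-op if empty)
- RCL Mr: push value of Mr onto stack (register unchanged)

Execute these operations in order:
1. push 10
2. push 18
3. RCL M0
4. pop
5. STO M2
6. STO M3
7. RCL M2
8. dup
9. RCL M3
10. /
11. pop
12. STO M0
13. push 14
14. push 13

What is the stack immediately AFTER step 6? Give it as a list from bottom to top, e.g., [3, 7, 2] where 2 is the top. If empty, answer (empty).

After op 1 (push 10): stack=[10] mem=[0,0,0,0]
After op 2 (push 18): stack=[10,18] mem=[0,0,0,0]
After op 3 (RCL M0): stack=[10,18,0] mem=[0,0,0,0]
After op 4 (pop): stack=[10,18] mem=[0,0,0,0]
After op 5 (STO M2): stack=[10] mem=[0,0,18,0]
After op 6 (STO M3): stack=[empty] mem=[0,0,18,10]

(empty)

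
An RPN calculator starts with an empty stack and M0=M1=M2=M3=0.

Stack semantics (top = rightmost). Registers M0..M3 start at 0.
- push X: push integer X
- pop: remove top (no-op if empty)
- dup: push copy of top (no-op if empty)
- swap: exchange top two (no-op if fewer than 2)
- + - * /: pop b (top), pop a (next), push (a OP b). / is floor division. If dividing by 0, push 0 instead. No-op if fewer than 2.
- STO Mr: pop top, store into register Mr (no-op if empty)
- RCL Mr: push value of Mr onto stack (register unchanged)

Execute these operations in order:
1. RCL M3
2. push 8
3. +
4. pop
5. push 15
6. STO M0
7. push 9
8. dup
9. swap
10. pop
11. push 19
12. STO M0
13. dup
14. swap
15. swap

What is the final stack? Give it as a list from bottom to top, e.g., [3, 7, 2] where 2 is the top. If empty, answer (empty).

After op 1 (RCL M3): stack=[0] mem=[0,0,0,0]
After op 2 (push 8): stack=[0,8] mem=[0,0,0,0]
After op 3 (+): stack=[8] mem=[0,0,0,0]
After op 4 (pop): stack=[empty] mem=[0,0,0,0]
After op 5 (push 15): stack=[15] mem=[0,0,0,0]
After op 6 (STO M0): stack=[empty] mem=[15,0,0,0]
After op 7 (push 9): stack=[9] mem=[15,0,0,0]
After op 8 (dup): stack=[9,9] mem=[15,0,0,0]
After op 9 (swap): stack=[9,9] mem=[15,0,0,0]
After op 10 (pop): stack=[9] mem=[15,0,0,0]
After op 11 (push 19): stack=[9,19] mem=[15,0,0,0]
After op 12 (STO M0): stack=[9] mem=[19,0,0,0]
After op 13 (dup): stack=[9,9] mem=[19,0,0,0]
After op 14 (swap): stack=[9,9] mem=[19,0,0,0]
After op 15 (swap): stack=[9,9] mem=[19,0,0,0]

Answer: [9, 9]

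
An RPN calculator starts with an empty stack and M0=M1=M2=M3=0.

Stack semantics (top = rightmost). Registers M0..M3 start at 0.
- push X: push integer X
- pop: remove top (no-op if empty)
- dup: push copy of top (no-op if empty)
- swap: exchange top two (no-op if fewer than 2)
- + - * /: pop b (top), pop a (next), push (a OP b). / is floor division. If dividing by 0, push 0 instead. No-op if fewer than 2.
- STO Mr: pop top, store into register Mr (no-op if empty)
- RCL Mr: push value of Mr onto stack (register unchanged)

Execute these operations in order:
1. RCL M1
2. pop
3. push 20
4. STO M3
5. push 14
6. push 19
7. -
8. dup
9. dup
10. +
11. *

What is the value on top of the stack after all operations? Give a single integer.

After op 1 (RCL M1): stack=[0] mem=[0,0,0,0]
After op 2 (pop): stack=[empty] mem=[0,0,0,0]
After op 3 (push 20): stack=[20] mem=[0,0,0,0]
After op 4 (STO M3): stack=[empty] mem=[0,0,0,20]
After op 5 (push 14): stack=[14] mem=[0,0,0,20]
After op 6 (push 19): stack=[14,19] mem=[0,0,0,20]
After op 7 (-): stack=[-5] mem=[0,0,0,20]
After op 8 (dup): stack=[-5,-5] mem=[0,0,0,20]
After op 9 (dup): stack=[-5,-5,-5] mem=[0,0,0,20]
After op 10 (+): stack=[-5,-10] mem=[0,0,0,20]
After op 11 (*): stack=[50] mem=[0,0,0,20]

Answer: 50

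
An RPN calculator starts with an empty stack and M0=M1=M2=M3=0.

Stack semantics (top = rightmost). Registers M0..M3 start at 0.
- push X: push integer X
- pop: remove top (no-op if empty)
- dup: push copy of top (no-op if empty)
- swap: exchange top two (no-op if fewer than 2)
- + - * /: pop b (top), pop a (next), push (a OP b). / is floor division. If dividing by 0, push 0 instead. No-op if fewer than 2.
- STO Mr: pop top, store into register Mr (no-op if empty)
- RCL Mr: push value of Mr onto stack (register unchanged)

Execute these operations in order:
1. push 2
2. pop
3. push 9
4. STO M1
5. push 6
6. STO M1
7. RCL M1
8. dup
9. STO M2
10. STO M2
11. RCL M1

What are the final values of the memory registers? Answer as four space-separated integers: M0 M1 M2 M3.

After op 1 (push 2): stack=[2] mem=[0,0,0,0]
After op 2 (pop): stack=[empty] mem=[0,0,0,0]
After op 3 (push 9): stack=[9] mem=[0,0,0,0]
After op 4 (STO M1): stack=[empty] mem=[0,9,0,0]
After op 5 (push 6): stack=[6] mem=[0,9,0,0]
After op 6 (STO M1): stack=[empty] mem=[0,6,0,0]
After op 7 (RCL M1): stack=[6] mem=[0,6,0,0]
After op 8 (dup): stack=[6,6] mem=[0,6,0,0]
After op 9 (STO M2): stack=[6] mem=[0,6,6,0]
After op 10 (STO M2): stack=[empty] mem=[0,6,6,0]
After op 11 (RCL M1): stack=[6] mem=[0,6,6,0]

Answer: 0 6 6 0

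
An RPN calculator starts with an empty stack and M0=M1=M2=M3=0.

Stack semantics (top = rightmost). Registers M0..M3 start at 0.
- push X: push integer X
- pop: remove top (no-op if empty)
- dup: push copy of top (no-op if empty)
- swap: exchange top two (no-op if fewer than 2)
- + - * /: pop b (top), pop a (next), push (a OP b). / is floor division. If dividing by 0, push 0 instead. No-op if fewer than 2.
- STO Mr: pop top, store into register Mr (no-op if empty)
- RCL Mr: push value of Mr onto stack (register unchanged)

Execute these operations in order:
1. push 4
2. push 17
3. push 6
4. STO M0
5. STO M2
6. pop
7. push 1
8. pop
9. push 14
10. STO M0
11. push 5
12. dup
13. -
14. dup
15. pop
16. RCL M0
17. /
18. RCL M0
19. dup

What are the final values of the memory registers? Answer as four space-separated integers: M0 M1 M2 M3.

After op 1 (push 4): stack=[4] mem=[0,0,0,0]
After op 2 (push 17): stack=[4,17] mem=[0,0,0,0]
After op 3 (push 6): stack=[4,17,6] mem=[0,0,0,0]
After op 4 (STO M0): stack=[4,17] mem=[6,0,0,0]
After op 5 (STO M2): stack=[4] mem=[6,0,17,0]
After op 6 (pop): stack=[empty] mem=[6,0,17,0]
After op 7 (push 1): stack=[1] mem=[6,0,17,0]
After op 8 (pop): stack=[empty] mem=[6,0,17,0]
After op 9 (push 14): stack=[14] mem=[6,0,17,0]
After op 10 (STO M0): stack=[empty] mem=[14,0,17,0]
After op 11 (push 5): stack=[5] mem=[14,0,17,0]
After op 12 (dup): stack=[5,5] mem=[14,0,17,0]
After op 13 (-): stack=[0] mem=[14,0,17,0]
After op 14 (dup): stack=[0,0] mem=[14,0,17,0]
After op 15 (pop): stack=[0] mem=[14,0,17,0]
After op 16 (RCL M0): stack=[0,14] mem=[14,0,17,0]
After op 17 (/): stack=[0] mem=[14,0,17,0]
After op 18 (RCL M0): stack=[0,14] mem=[14,0,17,0]
After op 19 (dup): stack=[0,14,14] mem=[14,0,17,0]

Answer: 14 0 17 0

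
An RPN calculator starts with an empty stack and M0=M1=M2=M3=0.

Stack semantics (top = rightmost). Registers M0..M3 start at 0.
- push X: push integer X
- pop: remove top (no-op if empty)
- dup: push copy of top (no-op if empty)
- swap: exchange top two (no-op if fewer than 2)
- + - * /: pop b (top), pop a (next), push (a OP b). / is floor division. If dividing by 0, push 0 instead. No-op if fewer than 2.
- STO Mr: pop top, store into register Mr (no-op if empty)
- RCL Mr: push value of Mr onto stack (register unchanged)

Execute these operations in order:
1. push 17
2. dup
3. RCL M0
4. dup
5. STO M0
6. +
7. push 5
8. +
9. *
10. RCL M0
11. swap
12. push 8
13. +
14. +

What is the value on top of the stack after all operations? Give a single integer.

Answer: 382

Derivation:
After op 1 (push 17): stack=[17] mem=[0,0,0,0]
After op 2 (dup): stack=[17,17] mem=[0,0,0,0]
After op 3 (RCL M0): stack=[17,17,0] mem=[0,0,0,0]
After op 4 (dup): stack=[17,17,0,0] mem=[0,0,0,0]
After op 5 (STO M0): stack=[17,17,0] mem=[0,0,0,0]
After op 6 (+): stack=[17,17] mem=[0,0,0,0]
After op 7 (push 5): stack=[17,17,5] mem=[0,0,0,0]
After op 8 (+): stack=[17,22] mem=[0,0,0,0]
After op 9 (*): stack=[374] mem=[0,0,0,0]
After op 10 (RCL M0): stack=[374,0] mem=[0,0,0,0]
After op 11 (swap): stack=[0,374] mem=[0,0,0,0]
After op 12 (push 8): stack=[0,374,8] mem=[0,0,0,0]
After op 13 (+): stack=[0,382] mem=[0,0,0,0]
After op 14 (+): stack=[382] mem=[0,0,0,0]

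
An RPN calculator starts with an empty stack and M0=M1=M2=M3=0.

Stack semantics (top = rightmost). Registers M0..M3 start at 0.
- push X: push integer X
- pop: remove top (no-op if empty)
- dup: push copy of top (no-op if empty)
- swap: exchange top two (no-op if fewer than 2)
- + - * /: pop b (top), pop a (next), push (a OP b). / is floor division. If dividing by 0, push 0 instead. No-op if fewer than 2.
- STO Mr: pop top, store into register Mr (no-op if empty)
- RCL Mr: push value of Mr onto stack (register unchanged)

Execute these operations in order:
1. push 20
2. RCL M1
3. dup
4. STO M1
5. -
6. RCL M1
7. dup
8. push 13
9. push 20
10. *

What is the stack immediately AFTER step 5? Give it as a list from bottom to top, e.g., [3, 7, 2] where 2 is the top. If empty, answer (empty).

After op 1 (push 20): stack=[20] mem=[0,0,0,0]
After op 2 (RCL M1): stack=[20,0] mem=[0,0,0,0]
After op 3 (dup): stack=[20,0,0] mem=[0,0,0,0]
After op 4 (STO M1): stack=[20,0] mem=[0,0,0,0]
After op 5 (-): stack=[20] mem=[0,0,0,0]

[20]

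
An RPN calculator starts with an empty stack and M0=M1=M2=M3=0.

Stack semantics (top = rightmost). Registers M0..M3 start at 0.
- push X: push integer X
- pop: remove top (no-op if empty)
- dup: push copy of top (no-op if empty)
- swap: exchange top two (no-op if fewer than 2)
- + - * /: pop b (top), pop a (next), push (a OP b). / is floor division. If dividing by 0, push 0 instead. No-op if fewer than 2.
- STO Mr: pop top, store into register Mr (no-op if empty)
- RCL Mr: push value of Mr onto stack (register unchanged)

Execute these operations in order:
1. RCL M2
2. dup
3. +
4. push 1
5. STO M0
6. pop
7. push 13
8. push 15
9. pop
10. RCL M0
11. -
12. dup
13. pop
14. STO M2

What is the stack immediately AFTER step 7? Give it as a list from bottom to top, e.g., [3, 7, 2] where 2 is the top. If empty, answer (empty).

After op 1 (RCL M2): stack=[0] mem=[0,0,0,0]
After op 2 (dup): stack=[0,0] mem=[0,0,0,0]
After op 3 (+): stack=[0] mem=[0,0,0,0]
After op 4 (push 1): stack=[0,1] mem=[0,0,0,0]
After op 5 (STO M0): stack=[0] mem=[1,0,0,0]
After op 6 (pop): stack=[empty] mem=[1,0,0,0]
After op 7 (push 13): stack=[13] mem=[1,0,0,0]

[13]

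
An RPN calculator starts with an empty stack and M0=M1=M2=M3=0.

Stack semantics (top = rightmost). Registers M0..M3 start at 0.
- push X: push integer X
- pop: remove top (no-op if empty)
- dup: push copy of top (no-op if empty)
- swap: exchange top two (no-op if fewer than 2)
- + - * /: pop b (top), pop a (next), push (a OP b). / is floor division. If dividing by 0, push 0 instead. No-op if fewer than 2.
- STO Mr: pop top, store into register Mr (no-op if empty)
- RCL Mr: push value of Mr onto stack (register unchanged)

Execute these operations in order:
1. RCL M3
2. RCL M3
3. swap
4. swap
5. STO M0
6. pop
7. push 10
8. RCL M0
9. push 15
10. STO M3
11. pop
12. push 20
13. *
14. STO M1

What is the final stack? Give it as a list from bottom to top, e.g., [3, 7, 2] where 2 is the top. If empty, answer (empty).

Answer: (empty)

Derivation:
After op 1 (RCL M3): stack=[0] mem=[0,0,0,0]
After op 2 (RCL M3): stack=[0,0] mem=[0,0,0,0]
After op 3 (swap): stack=[0,0] mem=[0,0,0,0]
After op 4 (swap): stack=[0,0] mem=[0,0,0,0]
After op 5 (STO M0): stack=[0] mem=[0,0,0,0]
After op 6 (pop): stack=[empty] mem=[0,0,0,0]
After op 7 (push 10): stack=[10] mem=[0,0,0,0]
After op 8 (RCL M0): stack=[10,0] mem=[0,0,0,0]
After op 9 (push 15): stack=[10,0,15] mem=[0,0,0,0]
After op 10 (STO M3): stack=[10,0] mem=[0,0,0,15]
After op 11 (pop): stack=[10] mem=[0,0,0,15]
After op 12 (push 20): stack=[10,20] mem=[0,0,0,15]
After op 13 (*): stack=[200] mem=[0,0,0,15]
After op 14 (STO M1): stack=[empty] mem=[0,200,0,15]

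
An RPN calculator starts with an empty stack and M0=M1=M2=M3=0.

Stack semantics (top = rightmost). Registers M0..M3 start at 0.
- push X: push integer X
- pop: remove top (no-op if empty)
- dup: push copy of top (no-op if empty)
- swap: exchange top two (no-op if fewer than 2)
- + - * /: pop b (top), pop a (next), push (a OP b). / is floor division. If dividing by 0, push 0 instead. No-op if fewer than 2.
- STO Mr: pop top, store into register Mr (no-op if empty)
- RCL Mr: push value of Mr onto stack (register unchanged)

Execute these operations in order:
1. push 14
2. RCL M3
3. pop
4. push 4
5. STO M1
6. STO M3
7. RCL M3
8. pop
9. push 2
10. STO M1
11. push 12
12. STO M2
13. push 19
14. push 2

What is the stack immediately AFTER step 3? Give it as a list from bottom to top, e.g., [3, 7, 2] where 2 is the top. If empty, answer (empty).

After op 1 (push 14): stack=[14] mem=[0,0,0,0]
After op 2 (RCL M3): stack=[14,0] mem=[0,0,0,0]
After op 3 (pop): stack=[14] mem=[0,0,0,0]

[14]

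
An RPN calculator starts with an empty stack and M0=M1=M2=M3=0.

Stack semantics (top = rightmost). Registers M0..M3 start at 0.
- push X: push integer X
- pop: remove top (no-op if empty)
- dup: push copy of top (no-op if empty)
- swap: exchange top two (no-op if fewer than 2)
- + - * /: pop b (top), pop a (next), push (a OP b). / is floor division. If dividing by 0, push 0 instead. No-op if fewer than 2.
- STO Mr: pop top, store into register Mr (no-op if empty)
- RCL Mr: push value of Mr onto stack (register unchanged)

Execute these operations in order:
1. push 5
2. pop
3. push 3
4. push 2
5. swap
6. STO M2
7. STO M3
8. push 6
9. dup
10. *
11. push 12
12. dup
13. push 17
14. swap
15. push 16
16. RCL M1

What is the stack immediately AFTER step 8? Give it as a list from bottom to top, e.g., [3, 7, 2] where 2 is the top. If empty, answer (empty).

After op 1 (push 5): stack=[5] mem=[0,0,0,0]
After op 2 (pop): stack=[empty] mem=[0,0,0,0]
After op 3 (push 3): stack=[3] mem=[0,0,0,0]
After op 4 (push 2): stack=[3,2] mem=[0,0,0,0]
After op 5 (swap): stack=[2,3] mem=[0,0,0,0]
After op 6 (STO M2): stack=[2] mem=[0,0,3,0]
After op 7 (STO M3): stack=[empty] mem=[0,0,3,2]
After op 8 (push 6): stack=[6] mem=[0,0,3,2]

[6]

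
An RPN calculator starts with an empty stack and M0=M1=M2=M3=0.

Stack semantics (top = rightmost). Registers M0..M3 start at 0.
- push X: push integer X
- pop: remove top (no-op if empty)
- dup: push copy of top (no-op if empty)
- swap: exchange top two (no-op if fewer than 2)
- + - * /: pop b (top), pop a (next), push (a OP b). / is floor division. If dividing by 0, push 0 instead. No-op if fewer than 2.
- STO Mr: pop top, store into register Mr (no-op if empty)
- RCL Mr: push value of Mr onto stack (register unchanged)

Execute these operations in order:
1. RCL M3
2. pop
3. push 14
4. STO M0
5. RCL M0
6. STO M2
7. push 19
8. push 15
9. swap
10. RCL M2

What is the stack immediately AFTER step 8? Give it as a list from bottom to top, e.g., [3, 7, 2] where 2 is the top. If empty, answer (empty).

After op 1 (RCL M3): stack=[0] mem=[0,0,0,0]
After op 2 (pop): stack=[empty] mem=[0,0,0,0]
After op 3 (push 14): stack=[14] mem=[0,0,0,0]
After op 4 (STO M0): stack=[empty] mem=[14,0,0,0]
After op 5 (RCL M0): stack=[14] mem=[14,0,0,0]
After op 6 (STO M2): stack=[empty] mem=[14,0,14,0]
After op 7 (push 19): stack=[19] mem=[14,0,14,0]
After op 8 (push 15): stack=[19,15] mem=[14,0,14,0]

[19, 15]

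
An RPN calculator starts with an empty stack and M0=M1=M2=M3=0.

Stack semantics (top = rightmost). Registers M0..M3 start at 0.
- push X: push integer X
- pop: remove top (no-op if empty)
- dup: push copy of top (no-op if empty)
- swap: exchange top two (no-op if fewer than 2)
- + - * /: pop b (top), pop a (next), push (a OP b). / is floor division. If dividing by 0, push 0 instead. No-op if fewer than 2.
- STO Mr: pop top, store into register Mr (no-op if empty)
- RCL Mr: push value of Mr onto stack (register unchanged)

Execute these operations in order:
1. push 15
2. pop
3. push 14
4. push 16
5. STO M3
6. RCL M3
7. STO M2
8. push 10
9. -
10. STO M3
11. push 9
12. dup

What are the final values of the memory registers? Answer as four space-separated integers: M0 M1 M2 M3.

After op 1 (push 15): stack=[15] mem=[0,0,0,0]
After op 2 (pop): stack=[empty] mem=[0,0,0,0]
After op 3 (push 14): stack=[14] mem=[0,0,0,0]
After op 4 (push 16): stack=[14,16] mem=[0,0,0,0]
After op 5 (STO M3): stack=[14] mem=[0,0,0,16]
After op 6 (RCL M3): stack=[14,16] mem=[0,0,0,16]
After op 7 (STO M2): stack=[14] mem=[0,0,16,16]
After op 8 (push 10): stack=[14,10] mem=[0,0,16,16]
After op 9 (-): stack=[4] mem=[0,0,16,16]
After op 10 (STO M3): stack=[empty] mem=[0,0,16,4]
After op 11 (push 9): stack=[9] mem=[0,0,16,4]
After op 12 (dup): stack=[9,9] mem=[0,0,16,4]

Answer: 0 0 16 4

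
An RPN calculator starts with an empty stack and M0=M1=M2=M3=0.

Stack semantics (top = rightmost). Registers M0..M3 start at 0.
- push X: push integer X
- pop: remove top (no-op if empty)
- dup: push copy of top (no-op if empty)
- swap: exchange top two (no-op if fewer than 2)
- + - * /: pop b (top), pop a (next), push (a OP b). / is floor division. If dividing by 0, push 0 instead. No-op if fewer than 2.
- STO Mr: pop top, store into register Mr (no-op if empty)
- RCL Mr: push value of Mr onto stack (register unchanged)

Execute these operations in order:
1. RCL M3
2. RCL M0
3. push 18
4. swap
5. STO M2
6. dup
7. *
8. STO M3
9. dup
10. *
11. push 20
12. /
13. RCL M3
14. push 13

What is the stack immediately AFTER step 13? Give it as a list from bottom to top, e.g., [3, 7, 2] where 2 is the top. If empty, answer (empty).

After op 1 (RCL M3): stack=[0] mem=[0,0,0,0]
After op 2 (RCL M0): stack=[0,0] mem=[0,0,0,0]
After op 3 (push 18): stack=[0,0,18] mem=[0,0,0,0]
After op 4 (swap): stack=[0,18,0] mem=[0,0,0,0]
After op 5 (STO M2): stack=[0,18] mem=[0,0,0,0]
After op 6 (dup): stack=[0,18,18] mem=[0,0,0,0]
After op 7 (*): stack=[0,324] mem=[0,0,0,0]
After op 8 (STO M3): stack=[0] mem=[0,0,0,324]
After op 9 (dup): stack=[0,0] mem=[0,0,0,324]
After op 10 (*): stack=[0] mem=[0,0,0,324]
After op 11 (push 20): stack=[0,20] mem=[0,0,0,324]
After op 12 (/): stack=[0] mem=[0,0,0,324]
After op 13 (RCL M3): stack=[0,324] mem=[0,0,0,324]

[0, 324]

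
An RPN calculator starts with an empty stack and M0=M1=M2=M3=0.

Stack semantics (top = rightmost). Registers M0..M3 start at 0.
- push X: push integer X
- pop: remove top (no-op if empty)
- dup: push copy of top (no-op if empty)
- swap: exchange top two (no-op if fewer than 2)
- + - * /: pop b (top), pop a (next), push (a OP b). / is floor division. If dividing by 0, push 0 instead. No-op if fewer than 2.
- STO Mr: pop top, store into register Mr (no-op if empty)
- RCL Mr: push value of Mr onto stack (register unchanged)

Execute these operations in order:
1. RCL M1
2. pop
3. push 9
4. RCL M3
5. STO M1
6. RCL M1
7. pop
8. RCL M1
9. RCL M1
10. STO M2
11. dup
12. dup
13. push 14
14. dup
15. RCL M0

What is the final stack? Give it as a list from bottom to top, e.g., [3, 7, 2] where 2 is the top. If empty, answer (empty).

Answer: [9, 0, 0, 0, 14, 14, 0]

Derivation:
After op 1 (RCL M1): stack=[0] mem=[0,0,0,0]
After op 2 (pop): stack=[empty] mem=[0,0,0,0]
After op 3 (push 9): stack=[9] mem=[0,0,0,0]
After op 4 (RCL M3): stack=[9,0] mem=[0,0,0,0]
After op 5 (STO M1): stack=[9] mem=[0,0,0,0]
After op 6 (RCL M1): stack=[9,0] mem=[0,0,0,0]
After op 7 (pop): stack=[9] mem=[0,0,0,0]
After op 8 (RCL M1): stack=[9,0] mem=[0,0,0,0]
After op 9 (RCL M1): stack=[9,0,0] mem=[0,0,0,0]
After op 10 (STO M2): stack=[9,0] mem=[0,0,0,0]
After op 11 (dup): stack=[9,0,0] mem=[0,0,0,0]
After op 12 (dup): stack=[9,0,0,0] mem=[0,0,0,0]
After op 13 (push 14): stack=[9,0,0,0,14] mem=[0,0,0,0]
After op 14 (dup): stack=[9,0,0,0,14,14] mem=[0,0,0,0]
After op 15 (RCL M0): stack=[9,0,0,0,14,14,0] mem=[0,0,0,0]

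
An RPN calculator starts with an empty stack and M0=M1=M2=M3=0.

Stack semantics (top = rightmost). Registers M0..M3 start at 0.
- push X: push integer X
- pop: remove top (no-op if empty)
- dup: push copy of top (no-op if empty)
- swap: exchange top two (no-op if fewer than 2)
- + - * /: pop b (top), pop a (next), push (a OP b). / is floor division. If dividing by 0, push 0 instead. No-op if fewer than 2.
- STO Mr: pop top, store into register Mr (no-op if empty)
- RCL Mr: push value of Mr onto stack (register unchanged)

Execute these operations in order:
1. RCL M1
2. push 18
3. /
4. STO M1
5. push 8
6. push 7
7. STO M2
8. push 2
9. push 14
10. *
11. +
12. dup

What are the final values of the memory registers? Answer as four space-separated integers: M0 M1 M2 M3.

Answer: 0 0 7 0

Derivation:
After op 1 (RCL M1): stack=[0] mem=[0,0,0,0]
After op 2 (push 18): stack=[0,18] mem=[0,0,0,0]
After op 3 (/): stack=[0] mem=[0,0,0,0]
After op 4 (STO M1): stack=[empty] mem=[0,0,0,0]
After op 5 (push 8): stack=[8] mem=[0,0,0,0]
After op 6 (push 7): stack=[8,7] mem=[0,0,0,0]
After op 7 (STO M2): stack=[8] mem=[0,0,7,0]
After op 8 (push 2): stack=[8,2] mem=[0,0,7,0]
After op 9 (push 14): stack=[8,2,14] mem=[0,0,7,0]
After op 10 (*): stack=[8,28] mem=[0,0,7,0]
After op 11 (+): stack=[36] mem=[0,0,7,0]
After op 12 (dup): stack=[36,36] mem=[0,0,7,0]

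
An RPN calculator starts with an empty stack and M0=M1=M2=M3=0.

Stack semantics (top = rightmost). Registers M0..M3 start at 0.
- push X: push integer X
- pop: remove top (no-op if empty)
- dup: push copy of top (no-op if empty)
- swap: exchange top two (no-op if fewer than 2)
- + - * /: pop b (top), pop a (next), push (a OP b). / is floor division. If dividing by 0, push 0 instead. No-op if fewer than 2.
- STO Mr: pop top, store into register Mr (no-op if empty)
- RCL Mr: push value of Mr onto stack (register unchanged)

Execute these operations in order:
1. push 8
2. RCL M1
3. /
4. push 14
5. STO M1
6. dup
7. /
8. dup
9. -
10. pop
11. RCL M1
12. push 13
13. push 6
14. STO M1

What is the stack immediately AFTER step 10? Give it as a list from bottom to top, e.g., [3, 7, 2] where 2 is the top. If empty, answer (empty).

After op 1 (push 8): stack=[8] mem=[0,0,0,0]
After op 2 (RCL M1): stack=[8,0] mem=[0,0,0,0]
After op 3 (/): stack=[0] mem=[0,0,0,0]
After op 4 (push 14): stack=[0,14] mem=[0,0,0,0]
After op 5 (STO M1): stack=[0] mem=[0,14,0,0]
After op 6 (dup): stack=[0,0] mem=[0,14,0,0]
After op 7 (/): stack=[0] mem=[0,14,0,0]
After op 8 (dup): stack=[0,0] mem=[0,14,0,0]
After op 9 (-): stack=[0] mem=[0,14,0,0]
After op 10 (pop): stack=[empty] mem=[0,14,0,0]

(empty)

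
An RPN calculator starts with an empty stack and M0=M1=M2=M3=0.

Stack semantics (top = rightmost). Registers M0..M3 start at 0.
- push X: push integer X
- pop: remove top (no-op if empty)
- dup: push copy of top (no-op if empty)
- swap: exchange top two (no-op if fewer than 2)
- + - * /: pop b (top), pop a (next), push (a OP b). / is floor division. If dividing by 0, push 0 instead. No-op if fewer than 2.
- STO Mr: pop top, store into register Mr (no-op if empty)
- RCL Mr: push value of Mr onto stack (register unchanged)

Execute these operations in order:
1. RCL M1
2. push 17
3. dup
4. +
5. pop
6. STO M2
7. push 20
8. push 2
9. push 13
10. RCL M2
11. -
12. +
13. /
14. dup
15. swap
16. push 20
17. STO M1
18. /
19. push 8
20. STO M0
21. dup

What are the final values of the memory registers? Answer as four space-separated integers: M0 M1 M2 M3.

Answer: 8 20 0 0

Derivation:
After op 1 (RCL M1): stack=[0] mem=[0,0,0,0]
After op 2 (push 17): stack=[0,17] mem=[0,0,0,0]
After op 3 (dup): stack=[0,17,17] mem=[0,0,0,0]
After op 4 (+): stack=[0,34] mem=[0,0,0,0]
After op 5 (pop): stack=[0] mem=[0,0,0,0]
After op 6 (STO M2): stack=[empty] mem=[0,0,0,0]
After op 7 (push 20): stack=[20] mem=[0,0,0,0]
After op 8 (push 2): stack=[20,2] mem=[0,0,0,0]
After op 9 (push 13): stack=[20,2,13] mem=[0,0,0,0]
After op 10 (RCL M2): stack=[20,2,13,0] mem=[0,0,0,0]
After op 11 (-): stack=[20,2,13] mem=[0,0,0,0]
After op 12 (+): stack=[20,15] mem=[0,0,0,0]
After op 13 (/): stack=[1] mem=[0,0,0,0]
After op 14 (dup): stack=[1,1] mem=[0,0,0,0]
After op 15 (swap): stack=[1,1] mem=[0,0,0,0]
After op 16 (push 20): stack=[1,1,20] mem=[0,0,0,0]
After op 17 (STO M1): stack=[1,1] mem=[0,20,0,0]
After op 18 (/): stack=[1] mem=[0,20,0,0]
After op 19 (push 8): stack=[1,8] mem=[0,20,0,0]
After op 20 (STO M0): stack=[1] mem=[8,20,0,0]
After op 21 (dup): stack=[1,1] mem=[8,20,0,0]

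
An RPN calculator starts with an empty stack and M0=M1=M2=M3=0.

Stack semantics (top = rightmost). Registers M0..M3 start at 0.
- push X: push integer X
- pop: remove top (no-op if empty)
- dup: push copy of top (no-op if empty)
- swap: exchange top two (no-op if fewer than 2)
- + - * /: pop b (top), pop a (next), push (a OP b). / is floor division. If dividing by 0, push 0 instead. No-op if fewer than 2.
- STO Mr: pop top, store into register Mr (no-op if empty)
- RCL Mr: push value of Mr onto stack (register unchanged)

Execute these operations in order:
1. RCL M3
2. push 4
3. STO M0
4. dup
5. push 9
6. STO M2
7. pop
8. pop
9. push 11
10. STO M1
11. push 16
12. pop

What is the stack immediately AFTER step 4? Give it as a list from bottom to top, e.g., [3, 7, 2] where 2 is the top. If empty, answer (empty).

After op 1 (RCL M3): stack=[0] mem=[0,0,0,0]
After op 2 (push 4): stack=[0,4] mem=[0,0,0,0]
After op 3 (STO M0): stack=[0] mem=[4,0,0,0]
After op 4 (dup): stack=[0,0] mem=[4,0,0,0]

[0, 0]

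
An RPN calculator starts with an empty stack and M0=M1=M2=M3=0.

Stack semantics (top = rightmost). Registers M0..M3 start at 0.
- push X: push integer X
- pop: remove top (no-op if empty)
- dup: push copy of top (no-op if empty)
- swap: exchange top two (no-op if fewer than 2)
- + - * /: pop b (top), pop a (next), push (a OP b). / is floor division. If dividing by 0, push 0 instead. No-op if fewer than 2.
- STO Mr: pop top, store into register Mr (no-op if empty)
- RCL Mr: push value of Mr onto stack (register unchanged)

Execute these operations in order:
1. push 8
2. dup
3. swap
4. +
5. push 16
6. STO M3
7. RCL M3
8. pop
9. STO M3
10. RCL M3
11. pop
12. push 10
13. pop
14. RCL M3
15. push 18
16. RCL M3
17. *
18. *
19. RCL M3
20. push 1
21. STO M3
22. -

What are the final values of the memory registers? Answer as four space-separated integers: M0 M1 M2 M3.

Answer: 0 0 0 1

Derivation:
After op 1 (push 8): stack=[8] mem=[0,0,0,0]
After op 2 (dup): stack=[8,8] mem=[0,0,0,0]
After op 3 (swap): stack=[8,8] mem=[0,0,0,0]
After op 4 (+): stack=[16] mem=[0,0,0,0]
After op 5 (push 16): stack=[16,16] mem=[0,0,0,0]
After op 6 (STO M3): stack=[16] mem=[0,0,0,16]
After op 7 (RCL M3): stack=[16,16] mem=[0,0,0,16]
After op 8 (pop): stack=[16] mem=[0,0,0,16]
After op 9 (STO M3): stack=[empty] mem=[0,0,0,16]
After op 10 (RCL M3): stack=[16] mem=[0,0,0,16]
After op 11 (pop): stack=[empty] mem=[0,0,0,16]
After op 12 (push 10): stack=[10] mem=[0,0,0,16]
After op 13 (pop): stack=[empty] mem=[0,0,0,16]
After op 14 (RCL M3): stack=[16] mem=[0,0,0,16]
After op 15 (push 18): stack=[16,18] mem=[0,0,0,16]
After op 16 (RCL M3): stack=[16,18,16] mem=[0,0,0,16]
After op 17 (*): stack=[16,288] mem=[0,0,0,16]
After op 18 (*): stack=[4608] mem=[0,0,0,16]
After op 19 (RCL M3): stack=[4608,16] mem=[0,0,0,16]
After op 20 (push 1): stack=[4608,16,1] mem=[0,0,0,16]
After op 21 (STO M3): stack=[4608,16] mem=[0,0,0,1]
After op 22 (-): stack=[4592] mem=[0,0,0,1]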